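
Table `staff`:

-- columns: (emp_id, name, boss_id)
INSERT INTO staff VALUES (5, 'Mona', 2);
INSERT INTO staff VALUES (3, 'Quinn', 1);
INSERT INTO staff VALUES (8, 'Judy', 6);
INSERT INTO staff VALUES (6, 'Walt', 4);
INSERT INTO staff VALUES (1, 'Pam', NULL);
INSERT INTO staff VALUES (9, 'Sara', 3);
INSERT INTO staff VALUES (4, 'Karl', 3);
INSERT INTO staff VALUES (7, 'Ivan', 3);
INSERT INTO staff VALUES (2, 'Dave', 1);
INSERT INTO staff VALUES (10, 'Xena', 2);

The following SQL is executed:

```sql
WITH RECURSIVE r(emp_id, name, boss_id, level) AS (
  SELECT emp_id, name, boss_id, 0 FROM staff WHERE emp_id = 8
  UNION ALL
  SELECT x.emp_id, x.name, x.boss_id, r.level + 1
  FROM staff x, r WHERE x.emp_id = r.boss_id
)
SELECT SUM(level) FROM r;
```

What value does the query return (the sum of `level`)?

10

Base: emp_id=8 (Judy), boss_id=6, level 0.
Iteration 1: join on emp_id=6 -> Walt (id 6, boss_id=4, level 1).
Iteration 2: join on emp_id=4 -> Karl (id 4, boss_id=3, level 2).
Iteration 3: join on emp_id=3 -> Quinn (id 3, boss_id=1, level 3).
Iteration 4: join on emp_id=1 -> Pam (id 1, boss_id=NULL, level 4).
Iteration 5: boss_id is NULL; no match; recursion stops.
SUM(level) = 0 + 1 + 2 + 3 + 4 = 10.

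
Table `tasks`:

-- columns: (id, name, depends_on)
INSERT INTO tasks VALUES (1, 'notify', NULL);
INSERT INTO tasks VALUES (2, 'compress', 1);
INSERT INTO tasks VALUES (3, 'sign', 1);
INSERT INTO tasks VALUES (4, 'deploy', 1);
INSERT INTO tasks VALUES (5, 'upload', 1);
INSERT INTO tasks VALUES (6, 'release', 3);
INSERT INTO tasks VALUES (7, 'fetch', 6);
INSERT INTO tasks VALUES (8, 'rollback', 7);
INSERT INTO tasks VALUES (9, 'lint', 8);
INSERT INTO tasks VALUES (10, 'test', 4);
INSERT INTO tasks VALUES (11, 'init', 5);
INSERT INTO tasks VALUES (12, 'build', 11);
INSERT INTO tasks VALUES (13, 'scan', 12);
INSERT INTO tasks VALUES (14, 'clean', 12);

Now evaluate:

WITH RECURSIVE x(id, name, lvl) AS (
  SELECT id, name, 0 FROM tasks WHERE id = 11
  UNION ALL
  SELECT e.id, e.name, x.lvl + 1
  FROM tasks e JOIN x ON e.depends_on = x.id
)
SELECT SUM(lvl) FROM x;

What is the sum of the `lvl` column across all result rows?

5

Base: id=11 (init) at lvl 0.
Iteration 1: rows with depends_on in {11} -> build (id 12, lvl 1).
Iteration 2: rows with depends_on in {12} -> scan (id 13, lvl 2), clean (id 14, lvl 2).
Iteration 3: no rows with depends_on in {13,14}; recursion stops.
SUM(lvl) = 0 + 1 + 2 + 2 = 5.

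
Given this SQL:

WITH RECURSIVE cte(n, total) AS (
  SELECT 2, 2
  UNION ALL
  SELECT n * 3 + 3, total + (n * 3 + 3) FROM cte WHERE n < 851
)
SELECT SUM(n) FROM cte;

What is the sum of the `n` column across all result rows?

Base: n=2, total=2.
Iteration 1: 2 < 851 holds -> n = 2 * 3 + 3 = 9, total = 2 + 9 = 11.
Iteration 2: 9 < 851 holds -> n = 9 * 3 + 3 = 30, total = 11 + 30 = 41.
Iteration 3: 30 < 851 holds -> n = 30 * 3 + 3 = 93, total = 41 + 93 = 134.
Iteration 4: 93 < 851 holds -> n = 93 * 3 + 3 = 282, total = 134 + 282 = 416.
Iteration 5: 282 < 851 holds -> n = 282 * 3 + 3 = 849, total = 416 + 849 = 1265.
Iteration 6: 849 < 851 holds -> n = 849 * 3 + 3 = 2550, total = 1265 + 2550 = 3815.
Iteration 7: 2550 < 851 fails; recursion stops.
SUM(n) = 2 + 9 + 30 + 93 + 282 + 849 + 2550 = 3815.

3815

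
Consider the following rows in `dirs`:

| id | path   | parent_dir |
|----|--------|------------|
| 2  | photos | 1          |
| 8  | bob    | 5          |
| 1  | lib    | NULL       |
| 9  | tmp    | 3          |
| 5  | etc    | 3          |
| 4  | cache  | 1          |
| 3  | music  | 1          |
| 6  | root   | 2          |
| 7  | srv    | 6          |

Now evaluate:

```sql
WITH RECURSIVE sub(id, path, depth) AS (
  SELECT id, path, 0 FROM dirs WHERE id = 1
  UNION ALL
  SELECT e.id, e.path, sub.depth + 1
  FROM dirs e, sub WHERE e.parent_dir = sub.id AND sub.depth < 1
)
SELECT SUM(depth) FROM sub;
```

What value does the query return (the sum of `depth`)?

Base: id=1 (lib) at depth 0.
Iteration 1: rows with parent_dir in {1} -> photos (id 2, depth 1), music (id 3, depth 1), cache (id 4, depth 1).
Iteration 2: depth < 1 fails for all current rows; recursion stops.
SUM(depth) = 0 + 1 + 1 + 1 = 3.

3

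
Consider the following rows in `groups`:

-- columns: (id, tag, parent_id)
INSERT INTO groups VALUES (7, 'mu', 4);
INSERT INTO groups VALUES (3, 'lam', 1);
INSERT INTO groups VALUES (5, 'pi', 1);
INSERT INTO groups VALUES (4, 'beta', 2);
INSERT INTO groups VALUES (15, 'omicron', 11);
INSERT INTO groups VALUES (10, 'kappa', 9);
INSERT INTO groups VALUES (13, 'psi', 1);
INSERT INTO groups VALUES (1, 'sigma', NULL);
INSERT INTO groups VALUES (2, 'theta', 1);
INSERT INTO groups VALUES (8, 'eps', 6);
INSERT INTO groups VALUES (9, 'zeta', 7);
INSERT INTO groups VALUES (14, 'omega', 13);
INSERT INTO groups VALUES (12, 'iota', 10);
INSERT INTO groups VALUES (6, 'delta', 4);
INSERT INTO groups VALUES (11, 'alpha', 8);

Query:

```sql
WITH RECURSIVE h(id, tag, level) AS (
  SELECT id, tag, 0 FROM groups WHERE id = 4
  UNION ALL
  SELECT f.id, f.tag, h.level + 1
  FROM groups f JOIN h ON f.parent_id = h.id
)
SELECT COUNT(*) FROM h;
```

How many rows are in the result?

Base: id=4 (beta) at level 0.
Iteration 1: rows with parent_id in {4} -> delta (id 6, level 1), mu (id 7, level 1).
Iteration 2: rows with parent_id in {6,7} -> eps (id 8, level 2), zeta (id 9, level 2).
Iteration 3: rows with parent_id in {8,9} -> kappa (id 10, level 3), alpha (id 11, level 3).
Iteration 4: rows with parent_id in {10,11} -> iota (id 12, level 4), omicron (id 15, level 4).
Iteration 5: no rows with parent_id in {12,15}; recursion stops.
Total rows emitted: 9.

9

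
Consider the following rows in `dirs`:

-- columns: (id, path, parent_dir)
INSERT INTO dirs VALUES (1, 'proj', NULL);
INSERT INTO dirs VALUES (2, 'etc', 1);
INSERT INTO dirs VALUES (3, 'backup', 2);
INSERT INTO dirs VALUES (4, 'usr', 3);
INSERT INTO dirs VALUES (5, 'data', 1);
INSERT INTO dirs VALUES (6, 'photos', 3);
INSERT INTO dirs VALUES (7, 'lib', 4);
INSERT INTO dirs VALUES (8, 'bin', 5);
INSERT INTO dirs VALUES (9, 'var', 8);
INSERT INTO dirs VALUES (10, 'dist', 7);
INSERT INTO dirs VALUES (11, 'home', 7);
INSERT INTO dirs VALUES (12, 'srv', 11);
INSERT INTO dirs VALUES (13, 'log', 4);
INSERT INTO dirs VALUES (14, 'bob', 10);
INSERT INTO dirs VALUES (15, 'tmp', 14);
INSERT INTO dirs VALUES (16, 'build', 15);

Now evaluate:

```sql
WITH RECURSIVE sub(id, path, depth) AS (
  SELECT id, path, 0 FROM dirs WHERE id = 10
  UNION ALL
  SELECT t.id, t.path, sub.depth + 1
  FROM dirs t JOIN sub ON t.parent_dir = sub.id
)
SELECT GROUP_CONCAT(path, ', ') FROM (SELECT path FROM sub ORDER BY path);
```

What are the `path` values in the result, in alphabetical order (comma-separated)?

Base: id=10 (dist) at depth 0.
Iteration 1: rows with parent_dir in {10} -> bob (id 14, depth 1).
Iteration 2: rows with parent_dir in {14} -> tmp (id 15, depth 2).
Iteration 3: rows with parent_dir in {15} -> build (id 16, depth 3).
Iteration 4: no rows with parent_dir in {16}; recursion stops.

bob, build, dist, tmp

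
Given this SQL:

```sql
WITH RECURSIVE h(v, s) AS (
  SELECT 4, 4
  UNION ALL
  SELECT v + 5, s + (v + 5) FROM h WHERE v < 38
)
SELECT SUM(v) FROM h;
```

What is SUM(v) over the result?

172

Base: v=4, s=4.
Iteration 1: 4 < 38 holds -> v = 4 + 5 = 9, s = 4 + 9 = 13.
Iteration 2: 9 < 38 holds -> v = 9 + 5 = 14, s = 13 + 14 = 27.
Iteration 3: 14 < 38 holds -> v = 14 + 5 = 19, s = 27 + 19 = 46.
Iteration 4: 19 < 38 holds -> v = 19 + 5 = 24, s = 46 + 24 = 70.
Iteration 5: 24 < 38 holds -> v = 24 + 5 = 29, s = 70 + 29 = 99.
Iteration 6: 29 < 38 holds -> v = 29 + 5 = 34, s = 99 + 34 = 133.
Iteration 7: 34 < 38 holds -> v = 34 + 5 = 39, s = 133 + 39 = 172.
Iteration 8: 39 < 38 fails; recursion stops.
SUM(v) = 4 + 9 + 14 + 19 + 24 + 29 + 34 + 39 = 172.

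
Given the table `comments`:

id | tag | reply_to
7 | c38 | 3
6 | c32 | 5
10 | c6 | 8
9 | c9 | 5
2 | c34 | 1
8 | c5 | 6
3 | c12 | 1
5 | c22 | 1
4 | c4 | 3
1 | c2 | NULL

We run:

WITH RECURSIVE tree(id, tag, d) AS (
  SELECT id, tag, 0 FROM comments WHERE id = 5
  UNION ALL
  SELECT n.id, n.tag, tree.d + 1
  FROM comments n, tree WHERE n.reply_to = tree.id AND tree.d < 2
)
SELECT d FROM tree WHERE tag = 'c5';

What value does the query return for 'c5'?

2

Base: id=5 (c22) at d 0.
Iteration 1: rows with reply_to in {5} -> c32 (id 6, d 1), c9 (id 9, d 1).
Iteration 2: rows with reply_to in {6,9} -> c5 (id 8, d 2).
Iteration 3: d < 2 fails for all current rows; recursion stops.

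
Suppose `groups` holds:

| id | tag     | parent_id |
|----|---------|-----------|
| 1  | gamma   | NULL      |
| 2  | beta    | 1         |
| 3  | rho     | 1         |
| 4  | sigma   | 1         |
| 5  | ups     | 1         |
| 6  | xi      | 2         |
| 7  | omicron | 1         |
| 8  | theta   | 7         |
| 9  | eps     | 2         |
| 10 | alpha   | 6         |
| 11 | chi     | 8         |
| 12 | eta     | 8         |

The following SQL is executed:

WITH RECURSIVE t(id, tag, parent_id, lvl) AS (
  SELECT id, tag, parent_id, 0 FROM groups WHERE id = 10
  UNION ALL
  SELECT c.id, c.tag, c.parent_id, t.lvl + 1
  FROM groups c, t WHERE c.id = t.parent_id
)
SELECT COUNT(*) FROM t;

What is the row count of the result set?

Base: id=10 (alpha), parent_id=6, lvl 0.
Iteration 1: join on id=6 -> xi (id 6, parent_id=2, lvl 1).
Iteration 2: join on id=2 -> beta (id 2, parent_id=1, lvl 2).
Iteration 3: join on id=1 -> gamma (id 1, parent_id=NULL, lvl 3).
Iteration 4: parent_id is NULL; no match; recursion stops.
Total rows emitted: 4.

4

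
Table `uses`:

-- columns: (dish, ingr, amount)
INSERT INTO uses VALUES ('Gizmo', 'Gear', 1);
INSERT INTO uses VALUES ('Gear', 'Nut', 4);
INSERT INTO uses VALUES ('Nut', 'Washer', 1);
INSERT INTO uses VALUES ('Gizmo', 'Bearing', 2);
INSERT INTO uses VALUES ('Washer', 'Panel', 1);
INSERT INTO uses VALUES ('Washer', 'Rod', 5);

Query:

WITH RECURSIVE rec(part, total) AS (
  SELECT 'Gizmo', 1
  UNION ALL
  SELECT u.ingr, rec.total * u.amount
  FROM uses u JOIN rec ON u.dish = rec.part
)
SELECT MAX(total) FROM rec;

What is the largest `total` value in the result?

Base: (Gizmo, total=1).
Iteration 1: components of {Gizmo} -> Bearing = 1*2 = 2, Gear = 1*1 = 1.
Iteration 2: components of {Bearing,Gear} -> Nut = 1*4 = 4.
Iteration 3: components of {Nut} -> Washer = 4*1 = 4.
Iteration 4: components of {Washer} -> Panel = 4*1 = 4, Rod = 4*5 = 20.
Iteration 5: no further components; recursion stops.
total values: 1, 1, 2, 4, 4, 4, 20; the maximum is 20.

20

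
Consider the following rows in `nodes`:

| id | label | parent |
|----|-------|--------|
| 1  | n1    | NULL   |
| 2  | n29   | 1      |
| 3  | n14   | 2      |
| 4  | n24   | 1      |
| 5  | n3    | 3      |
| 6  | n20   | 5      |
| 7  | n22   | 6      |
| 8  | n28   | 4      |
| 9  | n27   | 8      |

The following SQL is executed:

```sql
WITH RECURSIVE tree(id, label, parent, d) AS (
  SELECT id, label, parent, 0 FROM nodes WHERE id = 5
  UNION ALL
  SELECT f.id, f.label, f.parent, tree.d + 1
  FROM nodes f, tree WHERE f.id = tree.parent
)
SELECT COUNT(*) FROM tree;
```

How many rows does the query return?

Base: id=5 (n3), parent=3, d 0.
Iteration 1: join on id=3 -> n14 (id 3, parent=2, d 1).
Iteration 2: join on id=2 -> n29 (id 2, parent=1, d 2).
Iteration 3: join on id=1 -> n1 (id 1, parent=NULL, d 3).
Iteration 4: parent is NULL; no match; recursion stops.
Total rows emitted: 4.

4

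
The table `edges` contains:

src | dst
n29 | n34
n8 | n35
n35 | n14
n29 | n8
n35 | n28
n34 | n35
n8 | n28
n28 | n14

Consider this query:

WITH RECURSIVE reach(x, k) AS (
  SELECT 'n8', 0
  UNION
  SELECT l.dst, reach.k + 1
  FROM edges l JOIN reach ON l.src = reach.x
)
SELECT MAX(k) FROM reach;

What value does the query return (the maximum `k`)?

3

Base: (n8, k=0).
Iteration 1: edges from {n8} -> (n28, k=1), (n35, k=1).
Iteration 2: edges from {n28,n35} -> (n14, k=2), (n28, k=2). [UNION drops 1 duplicate row(s)]
Iteration 3: edges from {n14,n28} -> (n14, k=3).
Iteration 4: no outgoing edges from {n14}; recursion stops.
k values: 0, 1, 1, 2, 2, 3; the maximum is 3.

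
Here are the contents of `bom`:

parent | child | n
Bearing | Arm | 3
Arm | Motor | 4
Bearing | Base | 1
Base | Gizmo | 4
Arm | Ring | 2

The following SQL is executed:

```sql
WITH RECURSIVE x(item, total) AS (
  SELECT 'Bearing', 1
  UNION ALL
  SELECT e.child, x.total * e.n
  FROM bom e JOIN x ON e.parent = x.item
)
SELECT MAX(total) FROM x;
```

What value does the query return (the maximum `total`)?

12

Base: (Bearing, total=1).
Iteration 1: components of {Bearing} -> Arm = 1*3 = 3, Base = 1*1 = 1.
Iteration 2: components of {Arm,Base} -> Gizmo = 1*4 = 4, Motor = 3*4 = 12, Ring = 3*2 = 6.
Iteration 3: no further components; recursion stops.
total values: 1, 3, 1, 12, 6, 4; the maximum is 12.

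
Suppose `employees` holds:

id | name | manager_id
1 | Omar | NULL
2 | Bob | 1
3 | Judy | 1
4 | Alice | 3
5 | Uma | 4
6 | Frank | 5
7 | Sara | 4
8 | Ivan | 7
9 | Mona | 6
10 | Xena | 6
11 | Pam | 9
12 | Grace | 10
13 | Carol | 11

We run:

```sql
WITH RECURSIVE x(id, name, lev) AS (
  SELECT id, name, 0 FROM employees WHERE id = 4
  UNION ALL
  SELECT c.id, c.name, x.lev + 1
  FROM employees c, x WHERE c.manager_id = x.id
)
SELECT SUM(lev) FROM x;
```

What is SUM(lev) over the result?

25

Base: id=4 (Alice) at lev 0.
Iteration 1: rows with manager_id in {4} -> Uma (id 5, lev 1), Sara (id 7, lev 1).
Iteration 2: rows with manager_id in {5,7} -> Frank (id 6, lev 2), Ivan (id 8, lev 2).
Iteration 3: rows with manager_id in {6,8} -> Mona (id 9, lev 3), Xena (id 10, lev 3).
Iteration 4: rows with manager_id in {9,10} -> Pam (id 11, lev 4), Grace (id 12, lev 4).
Iteration 5: rows with manager_id in {11,12} -> Carol (id 13, lev 5).
Iteration 6: no rows with manager_id in {13}; recursion stops.
SUM(lev) = 0 + 1 + 1 + 2 + 2 + 3 + 3 + 4 + 4 + 5 = 25.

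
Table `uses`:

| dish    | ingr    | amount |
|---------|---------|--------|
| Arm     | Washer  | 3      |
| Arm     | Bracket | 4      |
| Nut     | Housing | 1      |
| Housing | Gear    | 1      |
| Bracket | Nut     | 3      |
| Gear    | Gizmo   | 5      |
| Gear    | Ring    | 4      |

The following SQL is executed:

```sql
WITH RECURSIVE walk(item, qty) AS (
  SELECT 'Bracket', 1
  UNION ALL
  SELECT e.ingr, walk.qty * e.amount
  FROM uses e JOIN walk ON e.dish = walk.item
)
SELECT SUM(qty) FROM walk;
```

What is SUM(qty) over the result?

Base: (Bracket, qty=1).
Iteration 1: components of {Bracket} -> Nut = 1*3 = 3.
Iteration 2: components of {Nut} -> Housing = 3*1 = 3.
Iteration 3: components of {Housing} -> Gear = 3*1 = 3.
Iteration 4: components of {Gear} -> Gizmo = 3*5 = 15, Ring = 3*4 = 12.
Iteration 5: no further components; recursion stops.
SUM(qty) = 1 + 3 + 3 + 3 + 15 + 12 = 37.

37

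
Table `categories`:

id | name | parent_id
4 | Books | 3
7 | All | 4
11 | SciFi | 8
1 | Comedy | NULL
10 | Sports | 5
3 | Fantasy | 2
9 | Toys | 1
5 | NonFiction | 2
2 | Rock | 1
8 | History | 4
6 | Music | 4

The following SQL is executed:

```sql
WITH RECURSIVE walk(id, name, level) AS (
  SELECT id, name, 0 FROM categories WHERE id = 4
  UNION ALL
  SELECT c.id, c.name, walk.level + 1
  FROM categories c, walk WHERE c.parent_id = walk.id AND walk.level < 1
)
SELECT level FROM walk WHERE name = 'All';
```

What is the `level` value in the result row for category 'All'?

1

Base: id=4 (Books) at level 0.
Iteration 1: rows with parent_id in {4} -> Music (id 6, level 1), All (id 7, level 1), History (id 8, level 1).
Iteration 2: level < 1 fails for all current rows; recursion stops.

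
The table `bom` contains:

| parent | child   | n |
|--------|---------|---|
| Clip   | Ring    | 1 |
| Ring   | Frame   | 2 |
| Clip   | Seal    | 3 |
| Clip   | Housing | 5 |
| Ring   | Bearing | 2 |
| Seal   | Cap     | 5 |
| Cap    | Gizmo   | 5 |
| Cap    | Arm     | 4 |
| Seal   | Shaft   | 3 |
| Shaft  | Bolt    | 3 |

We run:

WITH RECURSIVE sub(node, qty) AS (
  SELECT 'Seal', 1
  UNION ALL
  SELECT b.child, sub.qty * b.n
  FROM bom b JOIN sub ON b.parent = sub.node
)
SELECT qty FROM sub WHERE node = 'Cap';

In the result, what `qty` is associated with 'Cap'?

5

Base: (Seal, qty=1).
Iteration 1: components of {Seal} -> Cap = 1*5 = 5, Shaft = 1*3 = 3.
Iteration 2: components of {Cap,Shaft} -> Arm = 5*4 = 20, Bolt = 3*3 = 9, Gizmo = 5*5 = 25.
Iteration 3: no further components; recursion stops.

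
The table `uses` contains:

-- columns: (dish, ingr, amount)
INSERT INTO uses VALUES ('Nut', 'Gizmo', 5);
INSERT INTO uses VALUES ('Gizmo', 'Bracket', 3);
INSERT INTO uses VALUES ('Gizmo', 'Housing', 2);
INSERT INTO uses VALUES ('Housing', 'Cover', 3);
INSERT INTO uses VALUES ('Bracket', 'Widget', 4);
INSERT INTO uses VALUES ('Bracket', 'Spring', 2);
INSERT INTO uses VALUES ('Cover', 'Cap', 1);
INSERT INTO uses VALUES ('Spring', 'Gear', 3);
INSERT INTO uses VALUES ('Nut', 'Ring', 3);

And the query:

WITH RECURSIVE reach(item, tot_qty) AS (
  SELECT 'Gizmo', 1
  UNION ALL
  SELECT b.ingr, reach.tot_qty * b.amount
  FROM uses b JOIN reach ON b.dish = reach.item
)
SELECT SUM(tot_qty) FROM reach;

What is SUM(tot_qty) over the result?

54

Base: (Gizmo, tot_qty=1).
Iteration 1: components of {Gizmo} -> Bracket = 1*3 = 3, Housing = 1*2 = 2.
Iteration 2: components of {Bracket,Housing} -> Cover = 2*3 = 6, Spring = 3*2 = 6, Widget = 3*4 = 12.
Iteration 3: components of {Cover,Spring,Widget} -> Cap = 6*1 = 6, Gear = 6*3 = 18.
Iteration 4: no further components; recursion stops.
SUM(tot_qty) = 1 + 3 + 2 + 12 + 6 + 6 + 18 + 6 = 54.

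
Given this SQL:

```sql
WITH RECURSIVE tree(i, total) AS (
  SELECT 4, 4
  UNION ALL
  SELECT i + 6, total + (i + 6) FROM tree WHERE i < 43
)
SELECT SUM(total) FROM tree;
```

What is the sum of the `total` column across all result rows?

Base: i=4, total=4.
Iteration 1: 4 < 43 holds -> i = 4 + 6 = 10, total = 4 + 10 = 14.
Iteration 2: 10 < 43 holds -> i = 10 + 6 = 16, total = 14 + 16 = 30.
Iteration 3: 16 < 43 holds -> i = 16 + 6 = 22, total = 30 + 22 = 52.
Iteration 4: 22 < 43 holds -> i = 22 + 6 = 28, total = 52 + 28 = 80.
Iteration 5: 28 < 43 holds -> i = 28 + 6 = 34, total = 80 + 34 = 114.
Iteration 6: 34 < 43 holds -> i = 34 + 6 = 40, total = 114 + 40 = 154.
Iteration 7: 40 < 43 holds -> i = 40 + 6 = 46, total = 154 + 46 = 200.
Iteration 8: 46 < 43 fails; recursion stops.
SUM(total) = 4 + 14 + 30 + 52 + 80 + 114 + 154 + 200 = 648.

648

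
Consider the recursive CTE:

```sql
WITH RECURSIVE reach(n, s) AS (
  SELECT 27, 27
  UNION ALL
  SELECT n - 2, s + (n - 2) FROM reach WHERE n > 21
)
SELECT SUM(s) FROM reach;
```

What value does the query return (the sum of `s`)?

250

Base: n=27, s=27.
Iteration 1: 27 > 21 holds -> n = 27 - 2 = 25, s = 27 + 25 = 52.
Iteration 2: 25 > 21 holds -> n = 25 - 2 = 23, s = 52 + 23 = 75.
Iteration 3: 23 > 21 holds -> n = 23 - 2 = 21, s = 75 + 21 = 96.
Iteration 4: 21 > 21 fails; recursion stops.
SUM(s) = 27 + 52 + 75 + 96 = 250.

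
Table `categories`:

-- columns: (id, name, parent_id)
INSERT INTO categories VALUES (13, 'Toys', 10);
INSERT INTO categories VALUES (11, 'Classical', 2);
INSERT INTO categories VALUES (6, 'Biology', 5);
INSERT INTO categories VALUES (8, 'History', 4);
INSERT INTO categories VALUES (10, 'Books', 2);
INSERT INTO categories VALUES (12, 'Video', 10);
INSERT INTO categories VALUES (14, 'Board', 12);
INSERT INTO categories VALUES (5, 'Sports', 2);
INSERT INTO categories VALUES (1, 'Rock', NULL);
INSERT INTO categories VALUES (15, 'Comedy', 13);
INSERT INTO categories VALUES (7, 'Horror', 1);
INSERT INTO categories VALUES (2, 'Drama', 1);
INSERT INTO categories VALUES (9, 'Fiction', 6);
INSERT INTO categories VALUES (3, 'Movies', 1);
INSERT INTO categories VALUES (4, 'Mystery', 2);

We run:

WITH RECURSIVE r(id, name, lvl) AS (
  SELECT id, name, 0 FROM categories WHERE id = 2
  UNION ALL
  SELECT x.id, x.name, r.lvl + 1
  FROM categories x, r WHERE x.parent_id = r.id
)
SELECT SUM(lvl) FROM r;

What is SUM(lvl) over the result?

Base: id=2 (Drama) at lvl 0.
Iteration 1: rows with parent_id in {2} -> Mystery (id 4, lvl 1), Sports (id 5, lvl 1), Books (id 10, lvl 1), Classical (id 11, lvl 1).
Iteration 2: rows with parent_id in {4,5,10,11} -> Biology (id 6, lvl 2), History (id 8, lvl 2), Video (id 12, lvl 2), Toys (id 13, lvl 2).
Iteration 3: rows with parent_id in {6,8,12,13} -> Fiction (id 9, lvl 3), Board (id 14, lvl 3), Comedy (id 15, lvl 3).
Iteration 4: no rows with parent_id in {9,14,15}; recursion stops.
SUM(lvl) = 0 + 1 + 1 + 1 + 1 + 2 + 2 + 2 + 2 + 3 + 3 + 3 = 21.

21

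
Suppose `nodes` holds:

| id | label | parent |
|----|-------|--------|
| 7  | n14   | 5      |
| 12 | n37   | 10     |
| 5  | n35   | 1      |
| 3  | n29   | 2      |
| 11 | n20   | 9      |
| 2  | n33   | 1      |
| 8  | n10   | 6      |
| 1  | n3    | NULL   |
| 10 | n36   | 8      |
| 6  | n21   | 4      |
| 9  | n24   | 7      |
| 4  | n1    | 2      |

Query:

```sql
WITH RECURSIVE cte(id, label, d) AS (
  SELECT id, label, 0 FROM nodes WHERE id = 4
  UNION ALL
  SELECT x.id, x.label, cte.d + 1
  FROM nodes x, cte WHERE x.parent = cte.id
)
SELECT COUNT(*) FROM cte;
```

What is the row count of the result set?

5

Base: id=4 (n1) at d 0.
Iteration 1: rows with parent in {4} -> n21 (id 6, d 1).
Iteration 2: rows with parent in {6} -> n10 (id 8, d 2).
Iteration 3: rows with parent in {8} -> n36 (id 10, d 3).
Iteration 4: rows with parent in {10} -> n37 (id 12, d 4).
Iteration 5: no rows with parent in {12}; recursion stops.
Total rows emitted: 5.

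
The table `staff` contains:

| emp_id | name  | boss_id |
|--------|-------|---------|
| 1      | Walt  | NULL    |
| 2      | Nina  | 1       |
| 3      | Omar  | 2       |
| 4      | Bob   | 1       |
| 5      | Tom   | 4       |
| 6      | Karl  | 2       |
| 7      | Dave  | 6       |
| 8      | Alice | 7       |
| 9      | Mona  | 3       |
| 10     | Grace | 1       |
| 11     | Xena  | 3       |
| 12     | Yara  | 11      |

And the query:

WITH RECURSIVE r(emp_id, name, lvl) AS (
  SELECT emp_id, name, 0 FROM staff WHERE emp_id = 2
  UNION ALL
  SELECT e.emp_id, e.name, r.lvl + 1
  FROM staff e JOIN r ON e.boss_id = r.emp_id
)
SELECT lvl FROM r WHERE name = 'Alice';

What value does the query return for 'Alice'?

Base: emp_id=2 (Nina) at lvl 0.
Iteration 1: rows with boss_id in {2} -> Omar (id 3, lvl 1), Karl (id 6, lvl 1).
Iteration 2: rows with boss_id in {3,6} -> Dave (id 7, lvl 2), Mona (id 9, lvl 2), Xena (id 11, lvl 2).
Iteration 3: rows with boss_id in {7,9,11} -> Alice (id 8, lvl 3), Yara (id 12, lvl 3).
Iteration 4: no rows with boss_id in {8,12}; recursion stops.

3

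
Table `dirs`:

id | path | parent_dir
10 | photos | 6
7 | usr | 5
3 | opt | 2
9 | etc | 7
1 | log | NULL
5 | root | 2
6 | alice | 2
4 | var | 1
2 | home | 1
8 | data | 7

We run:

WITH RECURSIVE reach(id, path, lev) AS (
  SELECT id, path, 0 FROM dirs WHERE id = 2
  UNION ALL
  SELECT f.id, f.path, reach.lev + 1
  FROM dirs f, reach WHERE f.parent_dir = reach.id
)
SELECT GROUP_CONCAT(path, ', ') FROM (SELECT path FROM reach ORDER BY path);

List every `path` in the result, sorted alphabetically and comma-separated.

Base: id=2 (home) at lev 0.
Iteration 1: rows with parent_dir in {2} -> opt (id 3, lev 1), root (id 5, lev 1), alice (id 6, lev 1).
Iteration 2: rows with parent_dir in {3,5,6} -> usr (id 7, lev 2), photos (id 10, lev 2).
Iteration 3: rows with parent_dir in {7,10} -> data (id 8, lev 3), etc (id 9, lev 3).
Iteration 4: no rows with parent_dir in {8,9}; recursion stops.

alice, data, etc, home, opt, photos, root, usr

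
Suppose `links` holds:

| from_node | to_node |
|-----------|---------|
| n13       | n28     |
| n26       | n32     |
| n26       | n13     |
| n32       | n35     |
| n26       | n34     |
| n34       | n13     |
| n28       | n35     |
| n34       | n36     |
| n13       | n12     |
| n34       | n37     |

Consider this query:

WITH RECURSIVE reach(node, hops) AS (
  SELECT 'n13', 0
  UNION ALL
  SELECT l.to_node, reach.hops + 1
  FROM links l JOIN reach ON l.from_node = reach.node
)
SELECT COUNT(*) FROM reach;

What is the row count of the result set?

4

Base: (n13, hops=0).
Iteration 1: edges from {n13} -> (n12, hops=1), (n28, hops=1).
Iteration 2: edges from {n12,n28} -> (n35, hops=2).
Iteration 3: no outgoing edges from {n35}; recursion stops.
Total rows emitted: 4.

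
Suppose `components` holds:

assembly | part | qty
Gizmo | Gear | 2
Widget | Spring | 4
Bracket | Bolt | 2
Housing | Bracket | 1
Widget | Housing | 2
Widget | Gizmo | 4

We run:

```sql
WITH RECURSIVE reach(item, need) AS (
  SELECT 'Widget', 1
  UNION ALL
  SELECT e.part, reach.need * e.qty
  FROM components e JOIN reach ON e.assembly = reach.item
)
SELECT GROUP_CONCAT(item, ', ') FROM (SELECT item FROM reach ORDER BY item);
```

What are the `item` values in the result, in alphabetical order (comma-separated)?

Base: (Widget, need=1).
Iteration 1: components of {Widget} -> Gizmo = 1*4 = 4, Housing = 1*2 = 2, Spring = 1*4 = 4.
Iteration 2: components of {Gizmo,Housing,Spring} -> Bracket = 2*1 = 2, Gear = 4*2 = 8.
Iteration 3: components of {Bracket,Gear} -> Bolt = 2*2 = 4.
Iteration 4: no further components; recursion stops.

Bolt, Bracket, Gear, Gizmo, Housing, Spring, Widget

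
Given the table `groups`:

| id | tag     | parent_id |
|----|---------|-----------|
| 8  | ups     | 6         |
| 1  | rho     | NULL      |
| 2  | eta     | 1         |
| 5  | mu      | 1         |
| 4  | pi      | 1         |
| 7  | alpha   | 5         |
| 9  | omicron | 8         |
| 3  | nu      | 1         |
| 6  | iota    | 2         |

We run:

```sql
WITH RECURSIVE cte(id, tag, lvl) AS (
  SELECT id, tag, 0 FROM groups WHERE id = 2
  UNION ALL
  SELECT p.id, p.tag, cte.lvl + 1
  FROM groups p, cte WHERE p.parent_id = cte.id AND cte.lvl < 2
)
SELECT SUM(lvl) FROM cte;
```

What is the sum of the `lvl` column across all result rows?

Base: id=2 (eta) at lvl 0.
Iteration 1: rows with parent_id in {2} -> iota (id 6, lvl 1).
Iteration 2: rows with parent_id in {6} -> ups (id 8, lvl 2).
Iteration 3: lvl < 2 fails for all current rows; recursion stops.
SUM(lvl) = 0 + 1 + 2 = 3.

3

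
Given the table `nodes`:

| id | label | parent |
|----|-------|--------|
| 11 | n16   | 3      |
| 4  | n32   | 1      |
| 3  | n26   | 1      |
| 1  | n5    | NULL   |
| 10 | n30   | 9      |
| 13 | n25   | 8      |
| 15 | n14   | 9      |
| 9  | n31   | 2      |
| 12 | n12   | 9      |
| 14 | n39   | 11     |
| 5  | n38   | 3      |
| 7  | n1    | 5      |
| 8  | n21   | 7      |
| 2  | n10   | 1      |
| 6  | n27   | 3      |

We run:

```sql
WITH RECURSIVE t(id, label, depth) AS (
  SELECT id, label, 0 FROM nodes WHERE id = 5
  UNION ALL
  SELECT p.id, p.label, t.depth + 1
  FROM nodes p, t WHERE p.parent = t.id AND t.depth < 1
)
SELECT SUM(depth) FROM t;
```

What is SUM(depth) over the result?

1

Base: id=5 (n38) at depth 0.
Iteration 1: rows with parent in {5} -> n1 (id 7, depth 1).
Iteration 2: depth < 1 fails for all current rows; recursion stops.
SUM(depth) = 0 + 1 = 1.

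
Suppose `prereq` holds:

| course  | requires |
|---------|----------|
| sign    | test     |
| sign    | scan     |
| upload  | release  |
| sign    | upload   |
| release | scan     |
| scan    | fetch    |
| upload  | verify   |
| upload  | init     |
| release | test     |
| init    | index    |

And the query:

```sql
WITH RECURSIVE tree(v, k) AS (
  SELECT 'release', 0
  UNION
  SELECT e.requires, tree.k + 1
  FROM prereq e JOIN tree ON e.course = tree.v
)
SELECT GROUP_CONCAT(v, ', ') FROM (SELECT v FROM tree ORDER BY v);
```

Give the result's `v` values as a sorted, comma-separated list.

fetch, release, scan, test

Base: (release, k=0).
Iteration 1: edges from {release} -> (scan, k=1), (test, k=1).
Iteration 2: edges from {scan,test} -> (fetch, k=2).
Iteration 3: no outgoing edges from {fetch}; recursion stops.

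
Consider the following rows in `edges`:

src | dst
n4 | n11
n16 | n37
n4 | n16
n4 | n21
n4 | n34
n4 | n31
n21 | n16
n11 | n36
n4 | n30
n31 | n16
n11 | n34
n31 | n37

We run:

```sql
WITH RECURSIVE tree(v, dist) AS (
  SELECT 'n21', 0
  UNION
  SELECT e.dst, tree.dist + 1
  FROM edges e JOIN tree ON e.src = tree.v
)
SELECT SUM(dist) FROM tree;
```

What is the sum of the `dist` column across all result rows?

3

Base: (n21, dist=0).
Iteration 1: edges from {n21} -> (n16, dist=1).
Iteration 2: edges from {n16} -> (n37, dist=2).
Iteration 3: no outgoing edges from {n37}; recursion stops.
SUM(dist) = 0 + 1 + 2 = 3.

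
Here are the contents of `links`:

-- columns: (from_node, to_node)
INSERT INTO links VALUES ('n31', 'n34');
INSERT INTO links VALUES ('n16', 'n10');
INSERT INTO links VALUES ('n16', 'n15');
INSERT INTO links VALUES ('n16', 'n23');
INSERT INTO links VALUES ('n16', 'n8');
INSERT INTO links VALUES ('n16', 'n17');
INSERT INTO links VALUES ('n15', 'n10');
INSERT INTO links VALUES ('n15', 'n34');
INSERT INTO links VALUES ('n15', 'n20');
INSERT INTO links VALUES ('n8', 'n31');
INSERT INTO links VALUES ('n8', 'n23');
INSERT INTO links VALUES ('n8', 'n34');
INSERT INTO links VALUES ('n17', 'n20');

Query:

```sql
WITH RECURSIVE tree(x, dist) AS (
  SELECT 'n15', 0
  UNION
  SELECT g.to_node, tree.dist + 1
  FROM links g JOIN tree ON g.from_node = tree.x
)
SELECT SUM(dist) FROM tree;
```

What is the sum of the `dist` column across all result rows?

3

Base: (n15, dist=0).
Iteration 1: edges from {n15} -> (n10, dist=1), (n20, dist=1), (n34, dist=1).
Iteration 2: no outgoing edges from {n10,n20,n34}; recursion stops.
SUM(dist) = 0 + 1 + 1 + 1 = 3.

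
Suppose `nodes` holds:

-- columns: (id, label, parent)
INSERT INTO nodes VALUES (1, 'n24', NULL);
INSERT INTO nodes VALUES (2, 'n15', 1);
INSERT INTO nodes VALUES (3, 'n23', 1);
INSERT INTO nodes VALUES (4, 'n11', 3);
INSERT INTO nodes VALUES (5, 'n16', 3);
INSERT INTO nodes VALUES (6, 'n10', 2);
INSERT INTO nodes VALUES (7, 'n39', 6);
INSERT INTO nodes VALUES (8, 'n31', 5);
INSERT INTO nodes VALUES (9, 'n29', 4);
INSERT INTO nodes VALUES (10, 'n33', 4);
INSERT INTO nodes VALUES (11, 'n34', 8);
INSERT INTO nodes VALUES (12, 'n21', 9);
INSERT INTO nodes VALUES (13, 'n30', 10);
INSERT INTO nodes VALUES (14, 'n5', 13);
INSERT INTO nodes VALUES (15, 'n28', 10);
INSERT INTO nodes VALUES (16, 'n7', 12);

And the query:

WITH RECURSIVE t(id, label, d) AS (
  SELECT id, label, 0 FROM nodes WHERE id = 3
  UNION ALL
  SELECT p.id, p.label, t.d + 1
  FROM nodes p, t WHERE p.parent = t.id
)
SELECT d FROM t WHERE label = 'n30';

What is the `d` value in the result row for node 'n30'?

Base: id=3 (n23) at d 0.
Iteration 1: rows with parent in {3} -> n11 (id 4, d 1), n16 (id 5, d 1).
Iteration 2: rows with parent in {4,5} -> n31 (id 8, d 2), n29 (id 9, d 2), n33 (id 10, d 2).
Iteration 3: rows with parent in {8,9,10} -> n34 (id 11, d 3), n21 (id 12, d 3), n30 (id 13, d 3), n28 (id 15, d 3).
Iteration 4: rows with parent in {11,12,13,15} -> n5 (id 14, d 4), n7 (id 16, d 4).
Iteration 5: no rows with parent in {14,16}; recursion stops.

3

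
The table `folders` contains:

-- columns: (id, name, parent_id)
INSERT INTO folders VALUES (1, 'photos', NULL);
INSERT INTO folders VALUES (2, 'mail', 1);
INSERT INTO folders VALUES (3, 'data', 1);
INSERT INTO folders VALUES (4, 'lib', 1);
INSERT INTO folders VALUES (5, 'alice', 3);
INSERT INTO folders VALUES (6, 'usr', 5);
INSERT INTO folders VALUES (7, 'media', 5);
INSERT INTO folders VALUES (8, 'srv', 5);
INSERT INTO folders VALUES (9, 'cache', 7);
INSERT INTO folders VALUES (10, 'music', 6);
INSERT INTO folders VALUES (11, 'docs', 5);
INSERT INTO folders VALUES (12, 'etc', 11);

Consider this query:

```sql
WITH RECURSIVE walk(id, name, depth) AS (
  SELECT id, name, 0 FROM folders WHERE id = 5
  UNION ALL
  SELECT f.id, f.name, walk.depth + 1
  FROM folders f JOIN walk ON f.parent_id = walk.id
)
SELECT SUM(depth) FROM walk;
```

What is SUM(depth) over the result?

Base: id=5 (alice) at depth 0.
Iteration 1: rows with parent_id in {5} -> usr (id 6, depth 1), media (id 7, depth 1), srv (id 8, depth 1), docs (id 11, depth 1).
Iteration 2: rows with parent_id in {6,7,8,11} -> cache (id 9, depth 2), music (id 10, depth 2), etc (id 12, depth 2).
Iteration 3: no rows with parent_id in {9,10,12}; recursion stops.
SUM(depth) = 0 + 1 + 1 + 1 + 1 + 2 + 2 + 2 = 10.

10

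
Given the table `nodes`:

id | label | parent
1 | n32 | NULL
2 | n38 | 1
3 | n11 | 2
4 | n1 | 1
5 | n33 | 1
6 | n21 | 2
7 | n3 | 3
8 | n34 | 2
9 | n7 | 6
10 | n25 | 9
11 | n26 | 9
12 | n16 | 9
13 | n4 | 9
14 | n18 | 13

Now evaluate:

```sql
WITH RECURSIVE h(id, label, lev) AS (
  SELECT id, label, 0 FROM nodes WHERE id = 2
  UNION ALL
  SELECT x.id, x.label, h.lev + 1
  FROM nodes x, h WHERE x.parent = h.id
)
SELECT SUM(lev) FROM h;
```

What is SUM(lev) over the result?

Base: id=2 (n38) at lev 0.
Iteration 1: rows with parent in {2} -> n11 (id 3, lev 1), n21 (id 6, lev 1), n34 (id 8, lev 1).
Iteration 2: rows with parent in {3,6,8} -> n3 (id 7, lev 2), n7 (id 9, lev 2).
Iteration 3: rows with parent in {7,9} -> n25 (id 10, lev 3), n26 (id 11, lev 3), n16 (id 12, lev 3), n4 (id 13, lev 3).
Iteration 4: rows with parent in {10,11,12,13} -> n18 (id 14, lev 4).
Iteration 5: no rows with parent in {14}; recursion stops.
SUM(lev) = 0 + 1 + 1 + 1 + 2 + 2 + 3 + 3 + 3 + 3 + 4 = 23.

23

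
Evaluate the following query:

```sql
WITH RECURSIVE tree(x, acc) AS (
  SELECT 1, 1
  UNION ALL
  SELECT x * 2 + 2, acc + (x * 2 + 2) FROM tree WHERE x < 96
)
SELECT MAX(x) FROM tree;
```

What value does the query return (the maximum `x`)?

190

Base: x=1, acc=1.
Iteration 1: 1 < 96 holds -> x = 1 * 2 + 2 = 4, acc = 1 + 4 = 5.
Iteration 2: 4 < 96 holds -> x = 4 * 2 + 2 = 10, acc = 5 + 10 = 15.
Iteration 3: 10 < 96 holds -> x = 10 * 2 + 2 = 22, acc = 15 + 22 = 37.
Iteration 4: 22 < 96 holds -> x = 22 * 2 + 2 = 46, acc = 37 + 46 = 83.
Iteration 5: 46 < 96 holds -> x = 46 * 2 + 2 = 94, acc = 83 + 94 = 177.
Iteration 6: 94 < 96 holds -> x = 94 * 2 + 2 = 190, acc = 177 + 190 = 367.
Iteration 7: 190 < 96 fails; recursion stops.
x values: 1, 4, 10, 22, 46, 94, 190; the maximum is 190.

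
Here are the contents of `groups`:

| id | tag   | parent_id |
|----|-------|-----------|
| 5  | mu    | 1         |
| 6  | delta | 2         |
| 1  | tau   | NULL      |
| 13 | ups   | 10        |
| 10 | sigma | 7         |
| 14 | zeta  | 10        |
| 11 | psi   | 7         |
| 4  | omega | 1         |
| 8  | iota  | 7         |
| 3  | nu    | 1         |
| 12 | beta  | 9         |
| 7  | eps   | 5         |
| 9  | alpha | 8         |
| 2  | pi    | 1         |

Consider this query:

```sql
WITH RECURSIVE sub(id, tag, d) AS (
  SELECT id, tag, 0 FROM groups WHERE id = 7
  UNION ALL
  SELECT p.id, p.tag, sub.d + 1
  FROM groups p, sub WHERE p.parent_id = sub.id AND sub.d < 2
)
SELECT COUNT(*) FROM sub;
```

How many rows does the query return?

7

Base: id=7 (eps) at d 0.
Iteration 1: rows with parent_id in {7} -> iota (id 8, d 1), sigma (id 10, d 1), psi (id 11, d 1).
Iteration 2: rows with parent_id in {8,10,11} -> alpha (id 9, d 2), ups (id 13, d 2), zeta (id 14, d 2).
Iteration 3: d < 2 fails for all current rows; recursion stops.
Total rows emitted: 7.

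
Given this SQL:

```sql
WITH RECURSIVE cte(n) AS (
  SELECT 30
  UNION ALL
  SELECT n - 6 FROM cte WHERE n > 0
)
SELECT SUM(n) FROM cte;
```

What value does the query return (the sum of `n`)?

90

Base: n=30.
Iteration 1: 30 > 0 holds -> n = 30 - 6 = 24.
Iteration 2: 24 > 0 holds -> n = 24 - 6 = 18.
Iteration 3: 18 > 0 holds -> n = 18 - 6 = 12.
Iteration 4: 12 > 0 holds -> n = 12 - 6 = 6.
Iteration 5: 6 > 0 holds -> n = 6 - 6 = 0.
Iteration 6: 0 > 0 fails; recursion stops.
SUM(n) = 30 + 24 + 18 + 12 + 6 + 0 = 90.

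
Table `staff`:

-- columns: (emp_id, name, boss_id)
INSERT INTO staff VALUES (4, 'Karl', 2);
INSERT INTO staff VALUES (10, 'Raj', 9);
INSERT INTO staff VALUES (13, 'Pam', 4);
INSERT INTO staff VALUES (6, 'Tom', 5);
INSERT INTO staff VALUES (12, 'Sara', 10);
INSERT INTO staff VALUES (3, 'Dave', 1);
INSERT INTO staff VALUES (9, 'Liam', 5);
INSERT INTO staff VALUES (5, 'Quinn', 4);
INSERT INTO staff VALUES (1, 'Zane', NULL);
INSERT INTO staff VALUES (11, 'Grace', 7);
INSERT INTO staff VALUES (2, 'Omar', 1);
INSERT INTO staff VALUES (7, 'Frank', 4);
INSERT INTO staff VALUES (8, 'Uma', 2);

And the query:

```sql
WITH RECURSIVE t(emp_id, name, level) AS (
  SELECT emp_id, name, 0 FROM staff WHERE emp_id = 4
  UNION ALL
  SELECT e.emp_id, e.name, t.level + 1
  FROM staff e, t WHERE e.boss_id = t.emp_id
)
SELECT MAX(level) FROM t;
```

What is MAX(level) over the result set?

4

Base: emp_id=4 (Karl) at level 0.
Iteration 1: rows with boss_id in {4} -> Quinn (id 5, level 1), Frank (id 7, level 1), Pam (id 13, level 1).
Iteration 2: rows with boss_id in {5,7,13} -> Tom (id 6, level 2), Liam (id 9, level 2), Grace (id 11, level 2).
Iteration 3: rows with boss_id in {6,9,11} -> Raj (id 10, level 3).
Iteration 4: rows with boss_id in {10} -> Sara (id 12, level 4).
Iteration 5: no rows with boss_id in {12}; recursion stops.
level values: 0, 1, 1, 1, 2, 2, 2, 3, 4; the maximum is 4.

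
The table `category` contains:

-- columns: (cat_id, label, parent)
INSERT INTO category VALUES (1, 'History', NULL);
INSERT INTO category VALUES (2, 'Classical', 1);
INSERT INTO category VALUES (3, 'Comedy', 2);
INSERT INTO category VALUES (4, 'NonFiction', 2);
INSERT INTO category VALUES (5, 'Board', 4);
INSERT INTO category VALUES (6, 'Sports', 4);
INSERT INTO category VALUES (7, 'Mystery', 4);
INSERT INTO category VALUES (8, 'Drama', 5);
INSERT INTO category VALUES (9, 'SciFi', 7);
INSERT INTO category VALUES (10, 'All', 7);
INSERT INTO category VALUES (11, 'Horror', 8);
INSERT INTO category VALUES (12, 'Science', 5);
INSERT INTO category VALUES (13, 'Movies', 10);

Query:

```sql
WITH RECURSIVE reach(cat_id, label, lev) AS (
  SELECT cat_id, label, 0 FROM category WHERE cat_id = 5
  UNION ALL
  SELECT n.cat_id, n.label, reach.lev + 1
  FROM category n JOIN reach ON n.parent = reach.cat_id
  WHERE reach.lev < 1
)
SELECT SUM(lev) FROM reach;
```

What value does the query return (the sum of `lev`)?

Base: cat_id=5 (Board) at lev 0.
Iteration 1: rows with parent in {5} -> Drama (id 8, lev 1), Science (id 12, lev 1).
Iteration 2: lev < 1 fails for all current rows; recursion stops.
SUM(lev) = 0 + 1 + 1 = 2.

2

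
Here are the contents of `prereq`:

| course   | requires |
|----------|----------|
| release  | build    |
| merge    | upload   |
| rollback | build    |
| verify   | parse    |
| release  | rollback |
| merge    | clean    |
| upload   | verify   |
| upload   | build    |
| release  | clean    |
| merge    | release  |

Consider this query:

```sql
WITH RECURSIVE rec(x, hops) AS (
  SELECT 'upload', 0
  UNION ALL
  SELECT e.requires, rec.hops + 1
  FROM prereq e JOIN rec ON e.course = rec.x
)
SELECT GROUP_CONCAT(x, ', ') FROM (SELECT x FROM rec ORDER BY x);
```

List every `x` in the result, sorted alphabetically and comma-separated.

Base: (upload, hops=0).
Iteration 1: edges from {upload} -> (build, hops=1), (verify, hops=1).
Iteration 2: edges from {build,verify} -> (parse, hops=2).
Iteration 3: no outgoing edges from {parse}; recursion stops.

build, parse, upload, verify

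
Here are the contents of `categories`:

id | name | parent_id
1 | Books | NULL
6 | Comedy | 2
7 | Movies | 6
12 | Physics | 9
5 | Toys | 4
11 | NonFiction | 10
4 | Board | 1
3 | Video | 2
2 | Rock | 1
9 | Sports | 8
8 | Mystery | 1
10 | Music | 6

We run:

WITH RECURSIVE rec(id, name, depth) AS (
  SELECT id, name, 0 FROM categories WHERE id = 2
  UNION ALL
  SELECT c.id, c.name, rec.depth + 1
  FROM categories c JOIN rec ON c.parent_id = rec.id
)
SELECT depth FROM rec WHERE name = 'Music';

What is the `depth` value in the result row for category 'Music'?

2

Base: id=2 (Rock) at depth 0.
Iteration 1: rows with parent_id in {2} -> Video (id 3, depth 1), Comedy (id 6, depth 1).
Iteration 2: rows with parent_id in {3,6} -> Movies (id 7, depth 2), Music (id 10, depth 2).
Iteration 3: rows with parent_id in {7,10} -> NonFiction (id 11, depth 3).
Iteration 4: no rows with parent_id in {11}; recursion stops.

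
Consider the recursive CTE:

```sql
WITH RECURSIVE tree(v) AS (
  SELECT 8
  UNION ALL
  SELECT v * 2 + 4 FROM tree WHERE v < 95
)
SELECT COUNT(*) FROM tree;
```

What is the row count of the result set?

Base: v=8.
Iteration 1: 8 < 95 holds -> v = 8 * 2 + 4 = 20.
Iteration 2: 20 < 95 holds -> v = 20 * 2 + 4 = 44.
Iteration 3: 44 < 95 holds -> v = 44 * 2 + 4 = 92.
Iteration 4: 92 < 95 holds -> v = 92 * 2 + 4 = 188.
Iteration 5: 188 < 95 fails; recursion stops.
Total rows emitted: 5.

5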